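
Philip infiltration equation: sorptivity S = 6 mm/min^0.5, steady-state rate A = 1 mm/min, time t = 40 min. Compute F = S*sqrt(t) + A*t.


F = S*sqrt(t) + A*t
F = 6*sqrt(40) + 1*40
F = 6*6.324555 + 40

77.9473 mm


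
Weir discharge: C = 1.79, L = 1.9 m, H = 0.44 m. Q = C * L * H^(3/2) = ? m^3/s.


Q = C * L * H^(3/2) = 1.79 * 1.9 * 0.44^1.5 = 1.79 * 1.9 * 0.291863

0.9926 m^3/s


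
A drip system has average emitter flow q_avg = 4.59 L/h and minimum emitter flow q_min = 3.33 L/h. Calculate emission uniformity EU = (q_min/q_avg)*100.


EU = (q_min/q_avg)*100 = (3.33/4.59)*100 = 72.5490%

72.5490 %


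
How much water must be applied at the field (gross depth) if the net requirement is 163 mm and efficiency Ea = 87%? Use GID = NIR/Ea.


Ea = 87% = 0.87
GID = NIR / Ea = 163 / 0.87 = 187.3563 mm

187.3563 mm


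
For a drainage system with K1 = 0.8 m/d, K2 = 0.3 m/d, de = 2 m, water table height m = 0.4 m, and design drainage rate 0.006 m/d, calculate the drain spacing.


S^2 = 8*K2*de*m/q + 4*K1*m^2/q
S^2 = 8*0.3*2*0.4/0.006 + 4*0.8*0.4^2/0.006
S = sqrt(405.3333)

20.1329 m


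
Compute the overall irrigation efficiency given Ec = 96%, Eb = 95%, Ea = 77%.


Ec = 0.96, Eb = 0.95, Ea = 0.77
E = 0.96 * 0.95 * 0.77 * 100 = 70.2240%

70.2240 %


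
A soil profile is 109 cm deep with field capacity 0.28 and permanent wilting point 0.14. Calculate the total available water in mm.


AWC = (FC - PWP) * d * 10
AWC = (0.28 - 0.14) * 109 * 10
AWC = 0.1400 * 109 * 10

152.6000 mm


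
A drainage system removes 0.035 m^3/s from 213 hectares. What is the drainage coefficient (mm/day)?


DC = Q * 86400 / (A * 10000) * 1000
DC = 0.035 * 86400 / (213 * 10000) * 1000
DC = 3024000.0000 / 2130000

1.4197 mm/day


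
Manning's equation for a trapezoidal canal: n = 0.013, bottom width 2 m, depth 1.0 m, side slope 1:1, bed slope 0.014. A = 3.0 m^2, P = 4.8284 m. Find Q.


R = A/P = 3.0/4.8284 = 0.621324
Q = (1/0.013) * 3.0 * 0.621324^(2/3) * 0.014^0.5

19.8817 m^3/s


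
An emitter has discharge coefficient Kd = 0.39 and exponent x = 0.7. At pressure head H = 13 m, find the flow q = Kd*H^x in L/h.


q = Kd * H^x = 0.39 * 13^0.7 = 0.39 * 6.022272

2.3487 L/h


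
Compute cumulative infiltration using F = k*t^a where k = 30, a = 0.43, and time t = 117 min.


F = k * t^a = 30 * 117^0.43
F = 30 * 7.750325

232.5097 mm


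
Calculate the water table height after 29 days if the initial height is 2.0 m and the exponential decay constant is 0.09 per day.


m = m0 * exp(-k*t)
m = 2.0 * exp(-0.09 * 29)
m = 2.0 * exp(-2.6100)

0.1471 m


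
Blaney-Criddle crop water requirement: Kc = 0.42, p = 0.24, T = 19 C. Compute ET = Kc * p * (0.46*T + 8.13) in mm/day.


ET = Kc * p * (0.46*T + 8.13)
ET = 0.42 * 0.24 * (0.46*19 + 8.13)
ET = 0.42 * 0.24 * 16.8700

1.7005 mm/day


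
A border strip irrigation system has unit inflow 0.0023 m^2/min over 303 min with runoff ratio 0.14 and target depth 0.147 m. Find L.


L = q*t/((1+r)*Z)
L = 0.0023*303/((1+0.14)*0.147)
L = 0.6969/0.16758

4.1586 m


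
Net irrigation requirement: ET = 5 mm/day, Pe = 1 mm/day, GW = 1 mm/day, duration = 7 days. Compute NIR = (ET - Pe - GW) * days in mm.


Daily deficit = ET - Pe - GW = 5 - 1 - 1 = 3 mm/day
NIR = 3 * 7 = 21 mm

21.0000 mm


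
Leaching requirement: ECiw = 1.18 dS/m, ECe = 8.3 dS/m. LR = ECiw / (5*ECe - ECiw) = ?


LR = ECiw / (5*ECe - ECiw)
LR = 1.18 / (5*8.3 - 1.18)
LR = 1.18 / 40.3200

0.0293


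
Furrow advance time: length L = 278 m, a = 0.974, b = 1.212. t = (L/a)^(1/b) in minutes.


t = (L/a)^(1/b)
t = (278/0.974)^(1/1.212)
t = 285.420945^(1/1.212)

106.1643 min


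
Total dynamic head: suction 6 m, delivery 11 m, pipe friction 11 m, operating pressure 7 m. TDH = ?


TDH = Hs + Hd + hf + Hp = 6 + 11 + 11 + 7 = 35

35 m


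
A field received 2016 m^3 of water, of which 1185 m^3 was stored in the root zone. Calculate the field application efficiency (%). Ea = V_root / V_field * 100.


Ea = V_root / V_field * 100 = 1185 / 2016 * 100 = 58.7798%

58.7798 %


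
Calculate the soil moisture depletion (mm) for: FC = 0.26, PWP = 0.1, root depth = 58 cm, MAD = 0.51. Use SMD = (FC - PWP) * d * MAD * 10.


SMD = (FC - PWP) * d * MAD * 10
SMD = (0.26 - 0.1) * 58 * 0.51 * 10
SMD = 0.1600 * 58 * 0.51 * 10

47.3280 mm


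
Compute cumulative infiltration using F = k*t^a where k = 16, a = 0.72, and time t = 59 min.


F = k * t^a = 16 * 59^0.72
F = 16 * 18.837074

301.3932 mm


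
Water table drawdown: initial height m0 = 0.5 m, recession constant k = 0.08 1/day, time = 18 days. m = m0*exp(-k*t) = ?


m = m0 * exp(-k*t)
m = 0.5 * exp(-0.08 * 18)
m = 0.5 * exp(-1.4400)

0.1185 m


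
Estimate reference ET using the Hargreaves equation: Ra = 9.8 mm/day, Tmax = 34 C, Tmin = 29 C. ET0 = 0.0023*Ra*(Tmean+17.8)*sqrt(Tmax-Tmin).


Tmean = (Tmax + Tmin)/2 = (34 + 29)/2 = 31.5
ET0 = 0.0023 * 9.8 * (31.5 + 17.8) * sqrt(34 - 29)
ET0 = 0.0023 * 9.8 * 49.3 * 2.236068

2.4848 mm/day


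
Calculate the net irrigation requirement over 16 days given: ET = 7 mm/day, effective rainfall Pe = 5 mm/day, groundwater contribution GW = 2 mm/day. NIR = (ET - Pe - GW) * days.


Daily deficit = ET - Pe - GW = 7 - 5 - 2 = 0 mm/day
NIR = 0 * 16 = 0 mm

0 mm


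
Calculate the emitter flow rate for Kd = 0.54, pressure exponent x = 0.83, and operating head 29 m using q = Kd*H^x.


q = Kd * H^x = 0.54 * 29^0.83 = 0.54 * 16.360265

8.8345 L/h


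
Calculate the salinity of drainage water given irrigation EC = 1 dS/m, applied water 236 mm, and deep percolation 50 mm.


EC_dw = EC_iw * D_iw / D_dw
EC_dw = 1 * 236 / 50
EC_dw = 236 / 50

4.7200 dS/m


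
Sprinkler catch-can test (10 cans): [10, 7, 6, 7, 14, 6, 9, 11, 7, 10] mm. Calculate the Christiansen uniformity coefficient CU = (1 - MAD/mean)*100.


mean = 8.700000 mm
MAD = 2.100000 mm
CU = (1 - 2.100000/8.700000)*100

75.8621 %


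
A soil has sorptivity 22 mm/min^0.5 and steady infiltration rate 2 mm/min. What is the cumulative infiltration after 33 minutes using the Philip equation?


F = S*sqrt(t) + A*t
F = 22*sqrt(33) + 2*33
F = 22*5.744563 + 66

192.3804 mm


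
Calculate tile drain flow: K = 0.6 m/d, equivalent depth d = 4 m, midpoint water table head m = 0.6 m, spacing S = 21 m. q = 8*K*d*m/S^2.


q = 8*K*d*m/S^2
q = 8*0.6*4*0.6/21^2
q = 11.5200 / 441

0.0261 m/d


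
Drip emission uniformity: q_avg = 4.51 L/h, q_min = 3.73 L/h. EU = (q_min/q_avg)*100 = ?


EU = (q_min/q_avg)*100 = (3.73/4.51)*100 = 82.7051%

82.7051 %


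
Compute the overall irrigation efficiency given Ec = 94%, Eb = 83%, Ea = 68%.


Ec = 0.94, Eb = 0.83, Ea = 0.68
E = 0.94 * 0.83 * 0.68 * 100 = 53.0536%

53.0536 %


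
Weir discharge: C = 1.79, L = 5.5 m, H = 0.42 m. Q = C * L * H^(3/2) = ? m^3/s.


Q = C * L * H^(3/2) = 1.79 * 5.5 * 0.42^1.5 = 1.79 * 5.5 * 0.272191

2.6797 m^3/s


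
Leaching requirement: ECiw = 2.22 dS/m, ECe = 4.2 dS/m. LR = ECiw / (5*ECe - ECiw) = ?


LR = ECiw / (5*ECe - ECiw)
LR = 2.22 / (5*4.2 - 2.22)
LR = 2.22 / 18.7800

0.1182


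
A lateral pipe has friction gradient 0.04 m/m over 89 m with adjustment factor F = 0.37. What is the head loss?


hf = J * L * F = 0.04 * 89 * 0.37 = 1.3172 m

1.3172 m


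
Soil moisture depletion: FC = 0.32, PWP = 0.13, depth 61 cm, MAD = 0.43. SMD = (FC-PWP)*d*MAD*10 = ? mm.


SMD = (FC - PWP) * d * MAD * 10
SMD = (0.32 - 0.13) * 61 * 0.43 * 10
SMD = 0.1900 * 61 * 0.43 * 10

49.8370 mm


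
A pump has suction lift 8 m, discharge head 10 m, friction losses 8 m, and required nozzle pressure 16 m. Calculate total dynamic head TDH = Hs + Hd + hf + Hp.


TDH = Hs + Hd + hf + Hp = 8 + 10 + 8 + 16 = 42

42 m


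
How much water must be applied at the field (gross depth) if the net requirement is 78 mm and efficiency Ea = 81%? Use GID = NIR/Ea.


Ea = 81% = 0.81
GID = NIR / Ea = 78 / 0.81 = 96.2963 mm

96.2963 mm


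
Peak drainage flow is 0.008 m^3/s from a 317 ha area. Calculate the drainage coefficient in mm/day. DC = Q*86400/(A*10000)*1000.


DC = Q * 86400 / (A * 10000) * 1000
DC = 0.008 * 86400 / (317 * 10000) * 1000
DC = 691200.0000 / 3170000

0.2180 mm/day


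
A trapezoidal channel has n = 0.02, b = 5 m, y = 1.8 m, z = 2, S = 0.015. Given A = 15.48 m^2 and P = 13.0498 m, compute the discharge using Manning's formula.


R = A/P = 15.48/13.0498 = 1.186225
Q = (1/0.02) * 15.48 * 1.186225^(2/3) * 0.015^0.5

106.2261 m^3/s


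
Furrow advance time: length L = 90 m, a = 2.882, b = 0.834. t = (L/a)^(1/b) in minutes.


t = (L/a)^(1/b)
t = (90/2.882)^(1/0.834)
t = 31.228314^(1/0.834)

61.9476 min


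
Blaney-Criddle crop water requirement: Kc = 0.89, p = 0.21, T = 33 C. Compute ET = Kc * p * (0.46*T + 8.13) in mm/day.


ET = Kc * p * (0.46*T + 8.13)
ET = 0.89 * 0.21 * (0.46*33 + 8.13)
ET = 0.89 * 0.21 * 23.3100

4.3566 mm/day


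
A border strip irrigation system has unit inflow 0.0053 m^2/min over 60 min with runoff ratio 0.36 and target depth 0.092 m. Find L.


L = q*t/((1+r)*Z)
L = 0.0053*60/((1+0.36)*0.092)
L = 0.318/0.12512

2.5416 m


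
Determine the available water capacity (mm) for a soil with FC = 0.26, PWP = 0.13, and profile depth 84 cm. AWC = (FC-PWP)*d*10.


AWC = (FC - PWP) * d * 10
AWC = (0.26 - 0.13) * 84 * 10
AWC = 0.1300 * 84 * 10

109.2000 mm


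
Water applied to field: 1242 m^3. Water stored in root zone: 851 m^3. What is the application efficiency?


Ea = V_root / V_field * 100 = 851 / 1242 * 100 = 68.5185%

68.5185 %


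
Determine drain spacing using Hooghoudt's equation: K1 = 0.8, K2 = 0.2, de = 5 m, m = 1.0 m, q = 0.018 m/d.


S^2 = 8*K2*de*m/q + 4*K1*m^2/q
S^2 = 8*0.2*5*1.0/0.018 + 4*0.8*1.0^2/0.018
S = sqrt(622.2222)

24.9444 m


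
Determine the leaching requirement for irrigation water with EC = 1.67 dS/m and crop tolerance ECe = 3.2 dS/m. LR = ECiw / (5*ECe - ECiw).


LR = ECiw / (5*ECe - ECiw)
LR = 1.67 / (5*3.2 - 1.67)
LR = 1.67 / 14.3300

0.1165


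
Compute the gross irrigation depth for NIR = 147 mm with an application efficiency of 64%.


Ea = 64% = 0.64
GID = NIR / Ea = 147 / 0.64 = 229.6875 mm

229.6875 mm


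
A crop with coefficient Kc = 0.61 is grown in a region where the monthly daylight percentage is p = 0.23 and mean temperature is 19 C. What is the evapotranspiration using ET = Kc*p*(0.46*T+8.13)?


ET = Kc * p * (0.46*T + 8.13)
ET = 0.61 * 0.23 * (0.46*19 + 8.13)
ET = 0.61 * 0.23 * 16.8700

2.3669 mm/day


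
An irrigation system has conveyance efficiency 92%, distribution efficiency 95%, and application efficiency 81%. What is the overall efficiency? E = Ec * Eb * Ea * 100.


Ec = 0.92, Eb = 0.95, Ea = 0.81
E = 0.92 * 0.95 * 0.81 * 100 = 70.7940%

70.7940 %


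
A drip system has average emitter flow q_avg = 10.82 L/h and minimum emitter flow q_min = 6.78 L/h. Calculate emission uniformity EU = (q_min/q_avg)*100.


EU = (q_min/q_avg)*100 = (6.78/10.82)*100 = 62.6617%

62.6617 %


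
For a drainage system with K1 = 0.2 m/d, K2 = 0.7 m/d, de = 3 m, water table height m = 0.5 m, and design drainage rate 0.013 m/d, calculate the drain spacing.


S^2 = 8*K2*de*m/q + 4*K1*m^2/q
S^2 = 8*0.7*3*0.5/0.013 + 4*0.2*0.5^2/0.013
S = sqrt(661.5385)

25.7204 m


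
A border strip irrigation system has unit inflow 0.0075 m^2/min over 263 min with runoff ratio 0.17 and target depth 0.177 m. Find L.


L = q*t/((1+r)*Z)
L = 0.0075*263/((1+0.17)*0.177)
L = 1.9725/0.20709

9.5248 m


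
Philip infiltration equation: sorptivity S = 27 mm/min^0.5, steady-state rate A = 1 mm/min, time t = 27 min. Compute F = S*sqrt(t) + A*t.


F = S*sqrt(t) + A*t
F = 27*sqrt(27) + 1*27
F = 27*5.196152 + 27

167.2961 mm


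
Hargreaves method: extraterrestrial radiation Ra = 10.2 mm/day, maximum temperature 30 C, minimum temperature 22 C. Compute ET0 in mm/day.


Tmean = (Tmax + Tmin)/2 = (30 + 22)/2 = 26.0
ET0 = 0.0023 * 10.2 * (26.0 + 17.8) * sqrt(30 - 22)
ET0 = 0.0023 * 10.2 * 43.8 * 2.828427

2.9063 mm/day


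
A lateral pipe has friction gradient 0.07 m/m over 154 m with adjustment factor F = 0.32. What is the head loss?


hf = J * L * F = 0.07 * 154 * 0.32 = 3.4496 m

3.4496 m


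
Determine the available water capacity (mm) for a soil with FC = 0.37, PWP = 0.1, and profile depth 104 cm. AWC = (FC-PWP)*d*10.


AWC = (FC - PWP) * d * 10
AWC = (0.37 - 0.1) * 104 * 10
AWC = 0.2700 * 104 * 10

280.8000 mm


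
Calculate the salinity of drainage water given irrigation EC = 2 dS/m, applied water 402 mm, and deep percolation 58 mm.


EC_dw = EC_iw * D_iw / D_dw
EC_dw = 2 * 402 / 58
EC_dw = 804 / 58

13.8621 dS/m


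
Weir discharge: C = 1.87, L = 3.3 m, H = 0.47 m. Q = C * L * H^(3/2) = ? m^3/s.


Q = C * L * H^(3/2) = 1.87 * 3.3 * 0.47^1.5 = 1.87 * 3.3 * 0.322216

1.9884 m^3/s


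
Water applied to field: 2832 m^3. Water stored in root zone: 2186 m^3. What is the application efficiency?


Ea = V_root / V_field * 100 = 2186 / 2832 * 100 = 77.1893%

77.1893 %


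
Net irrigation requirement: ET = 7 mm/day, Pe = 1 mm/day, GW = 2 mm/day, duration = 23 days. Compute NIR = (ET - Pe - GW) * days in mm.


Daily deficit = ET - Pe - GW = 7 - 1 - 2 = 4 mm/day
NIR = 4 * 23 = 92 mm

92.0000 mm


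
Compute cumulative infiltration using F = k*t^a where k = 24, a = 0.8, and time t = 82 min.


F = k * t^a = 24 * 82^0.8
F = 24 * 33.966522

815.1965 mm


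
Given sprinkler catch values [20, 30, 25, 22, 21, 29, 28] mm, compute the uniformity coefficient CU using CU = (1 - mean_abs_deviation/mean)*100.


mean = 25.000000 mm
MAD = 3.428571 mm
CU = (1 - 3.428571/25.000000)*100

86.2857 %


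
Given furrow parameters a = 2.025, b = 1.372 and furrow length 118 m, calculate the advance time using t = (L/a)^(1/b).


t = (L/a)^(1/b)
t = (118/2.025)^(1/1.372)
t = 58.271605^(1/1.372)

19.3542 min


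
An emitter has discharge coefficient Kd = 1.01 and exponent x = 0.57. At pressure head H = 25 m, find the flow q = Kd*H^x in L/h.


q = Kd * H^x = 1.01 * 25^0.57 = 1.01 * 6.263626

6.3263 L/h


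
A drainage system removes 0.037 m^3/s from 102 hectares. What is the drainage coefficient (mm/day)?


DC = Q * 86400 / (A * 10000) * 1000
DC = 0.037 * 86400 / (102 * 10000) * 1000
DC = 3196800.0000 / 1020000

3.1341 mm/day


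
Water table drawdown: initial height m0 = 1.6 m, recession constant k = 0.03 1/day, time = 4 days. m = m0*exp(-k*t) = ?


m = m0 * exp(-k*t)
m = 1.6 * exp(-0.03 * 4)
m = 1.6 * exp(-0.1200)

1.4191 m


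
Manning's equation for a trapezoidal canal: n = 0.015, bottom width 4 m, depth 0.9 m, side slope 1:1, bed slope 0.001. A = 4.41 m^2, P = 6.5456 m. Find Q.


R = A/P = 4.41/6.5456 = 0.673735
Q = (1/0.015) * 4.41 * 0.673735^(2/3) * 0.001^0.5

7.1451 m^3/s


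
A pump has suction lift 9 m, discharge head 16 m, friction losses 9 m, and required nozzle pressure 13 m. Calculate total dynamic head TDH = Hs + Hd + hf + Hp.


TDH = Hs + Hd + hf + Hp = 9 + 16 + 9 + 13 = 47

47 m


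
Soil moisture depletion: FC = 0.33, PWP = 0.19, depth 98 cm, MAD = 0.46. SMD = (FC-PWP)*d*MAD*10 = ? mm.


SMD = (FC - PWP) * d * MAD * 10
SMD = (0.33 - 0.19) * 98 * 0.46 * 10
SMD = 0.1400 * 98 * 0.46 * 10

63.1120 mm


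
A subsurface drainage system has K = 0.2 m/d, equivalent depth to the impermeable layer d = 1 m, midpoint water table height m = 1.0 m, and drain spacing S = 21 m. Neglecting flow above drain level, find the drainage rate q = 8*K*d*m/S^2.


q = 8*K*d*m/S^2
q = 8*0.2*1*1.0/21^2
q = 1.6000 / 441

0.0036 m/d


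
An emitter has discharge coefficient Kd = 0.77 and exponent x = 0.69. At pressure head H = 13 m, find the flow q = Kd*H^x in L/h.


q = Kd * H^x = 0.77 * 13^0.69 = 0.77 * 5.869768

4.5197 L/h


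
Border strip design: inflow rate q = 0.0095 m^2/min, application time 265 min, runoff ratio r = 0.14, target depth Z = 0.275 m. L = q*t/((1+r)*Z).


L = q*t/((1+r)*Z)
L = 0.0095*265/((1+0.14)*0.275)
L = 2.5175/0.3135

8.0303 m


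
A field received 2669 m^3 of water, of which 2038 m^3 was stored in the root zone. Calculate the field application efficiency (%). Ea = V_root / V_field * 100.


Ea = V_root / V_field * 100 = 2038 / 2669 * 100 = 76.3582%

76.3582 %


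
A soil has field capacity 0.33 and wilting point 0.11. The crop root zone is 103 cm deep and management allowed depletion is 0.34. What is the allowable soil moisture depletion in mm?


SMD = (FC - PWP) * d * MAD * 10
SMD = (0.33 - 0.11) * 103 * 0.34 * 10
SMD = 0.2200 * 103 * 0.34 * 10

77.0440 mm


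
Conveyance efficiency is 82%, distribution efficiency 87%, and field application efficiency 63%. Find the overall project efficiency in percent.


Ec = 0.82, Eb = 0.87, Ea = 0.63
E = 0.82 * 0.87 * 0.63 * 100 = 44.9442%

44.9442 %


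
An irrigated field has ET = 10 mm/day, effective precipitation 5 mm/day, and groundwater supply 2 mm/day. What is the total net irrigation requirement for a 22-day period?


Daily deficit = ET - Pe - GW = 10 - 5 - 2 = 3 mm/day
NIR = 3 * 22 = 66 mm

66.0000 mm


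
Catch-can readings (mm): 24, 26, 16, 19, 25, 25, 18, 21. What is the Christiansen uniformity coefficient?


mean = 21.750000 mm
MAD = 3.250000 mm
CU = (1 - 3.250000/21.750000)*100

85.0575 %


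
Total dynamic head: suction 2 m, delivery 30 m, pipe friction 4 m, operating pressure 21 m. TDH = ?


TDH = Hs + Hd + hf + Hp = 2 + 30 + 4 + 21 = 57

57 m


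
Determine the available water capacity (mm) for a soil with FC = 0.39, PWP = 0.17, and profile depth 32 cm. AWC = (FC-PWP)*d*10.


AWC = (FC - PWP) * d * 10
AWC = (0.39 - 0.17) * 32 * 10
AWC = 0.2200 * 32 * 10

70.4000 mm


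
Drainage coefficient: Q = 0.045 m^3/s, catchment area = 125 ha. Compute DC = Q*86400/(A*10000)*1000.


DC = Q * 86400 / (A * 10000) * 1000
DC = 0.045 * 86400 / (125 * 10000) * 1000
DC = 3888000.0000 / 1250000

3.1104 mm/day


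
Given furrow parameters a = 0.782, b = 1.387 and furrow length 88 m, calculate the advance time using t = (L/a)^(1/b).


t = (L/a)^(1/b)
t = (88/0.782)^(1/1.387)
t = 112.531969^(1/1.387)

30.1252 min


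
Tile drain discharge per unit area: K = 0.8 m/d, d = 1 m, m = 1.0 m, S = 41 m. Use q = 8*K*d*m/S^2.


q = 8*K*d*m/S^2
q = 8*0.8*1*1.0/41^2
q = 6.4000 / 1681

0.0038 m/d


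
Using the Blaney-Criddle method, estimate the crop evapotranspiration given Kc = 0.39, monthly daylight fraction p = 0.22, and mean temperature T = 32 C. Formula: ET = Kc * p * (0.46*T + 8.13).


ET = Kc * p * (0.46*T + 8.13)
ET = 0.39 * 0.22 * (0.46*32 + 8.13)
ET = 0.39 * 0.22 * 22.8500

1.9605 mm/day


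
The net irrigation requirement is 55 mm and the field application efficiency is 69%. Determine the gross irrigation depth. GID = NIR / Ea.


Ea = 69% = 0.69
GID = NIR / Ea = 55 / 0.69 = 79.7101 mm

79.7101 mm


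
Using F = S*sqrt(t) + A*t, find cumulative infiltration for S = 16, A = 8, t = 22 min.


F = S*sqrt(t) + A*t
F = 16*sqrt(22) + 8*22
F = 16*4.690416 + 176

251.0467 mm


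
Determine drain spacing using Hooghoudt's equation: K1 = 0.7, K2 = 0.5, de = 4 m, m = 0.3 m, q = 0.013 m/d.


S^2 = 8*K2*de*m/q + 4*K1*m^2/q
S^2 = 8*0.5*4*0.3/0.013 + 4*0.7*0.3^2/0.013
S = sqrt(388.6154)

19.7133 m


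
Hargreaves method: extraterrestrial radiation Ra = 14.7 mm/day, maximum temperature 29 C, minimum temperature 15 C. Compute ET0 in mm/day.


Tmean = (Tmax + Tmin)/2 = (29 + 15)/2 = 22.0
ET0 = 0.0023 * 14.7 * (22.0 + 17.8) * sqrt(29 - 15)
ET0 = 0.0023 * 14.7 * 39.8 * 3.741657

5.0349 mm/day


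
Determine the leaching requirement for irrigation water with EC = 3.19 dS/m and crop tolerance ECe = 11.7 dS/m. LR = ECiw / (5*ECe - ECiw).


LR = ECiw / (5*ECe - ECiw)
LR = 3.19 / (5*11.7 - 3.19)
LR = 3.19 / 55.3100

0.0577


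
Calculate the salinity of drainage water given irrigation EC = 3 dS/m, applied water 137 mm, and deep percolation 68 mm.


EC_dw = EC_iw * D_iw / D_dw
EC_dw = 3 * 137 / 68
EC_dw = 411 / 68

6.0441 dS/m


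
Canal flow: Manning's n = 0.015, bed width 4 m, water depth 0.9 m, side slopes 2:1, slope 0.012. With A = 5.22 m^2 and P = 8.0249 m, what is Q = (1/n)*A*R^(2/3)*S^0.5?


R = A/P = 5.22/8.0249 = 0.650475
Q = (1/0.015) * 5.22 * 0.650475^(2/3) * 0.012^0.5

28.6192 m^3/s


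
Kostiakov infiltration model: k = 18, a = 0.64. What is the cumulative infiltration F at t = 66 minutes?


F = k * t^a = 18 * 66^0.64
F = 18 * 14.605221

262.8940 mm


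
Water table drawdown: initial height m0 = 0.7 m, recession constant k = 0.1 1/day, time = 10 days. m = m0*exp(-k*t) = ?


m = m0 * exp(-k*t)
m = 0.7 * exp(-0.1 * 10)
m = 0.7 * exp(-1.0000)

0.2575 m


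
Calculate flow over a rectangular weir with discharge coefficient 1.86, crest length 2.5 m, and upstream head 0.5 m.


Q = C * L * H^(3/2) = 1.86 * 2.5 * 0.5^1.5 = 1.86 * 2.5 * 0.353553

1.6440 m^3/s


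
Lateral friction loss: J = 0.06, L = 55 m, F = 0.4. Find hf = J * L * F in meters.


hf = J * L * F = 0.06 * 55 * 0.4 = 1.3200 m

1.3200 m


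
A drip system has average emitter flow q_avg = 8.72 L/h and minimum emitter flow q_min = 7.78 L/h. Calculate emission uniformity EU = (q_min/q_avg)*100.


EU = (q_min/q_avg)*100 = (7.78/8.72)*100 = 89.2202%

89.2202 %


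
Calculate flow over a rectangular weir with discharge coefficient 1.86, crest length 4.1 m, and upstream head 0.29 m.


Q = C * L * H^(3/2) = 1.86 * 4.1 * 0.29^1.5 = 1.86 * 4.1 * 0.156170

1.1910 m^3/s


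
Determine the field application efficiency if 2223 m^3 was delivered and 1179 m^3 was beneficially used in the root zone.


Ea = V_root / V_field * 100 = 1179 / 2223 * 100 = 53.0364%

53.0364 %


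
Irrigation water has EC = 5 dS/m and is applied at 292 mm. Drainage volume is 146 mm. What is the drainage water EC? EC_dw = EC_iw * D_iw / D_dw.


EC_dw = EC_iw * D_iw / D_dw
EC_dw = 5 * 292 / 146
EC_dw = 1460 / 146

10.0000 dS/m


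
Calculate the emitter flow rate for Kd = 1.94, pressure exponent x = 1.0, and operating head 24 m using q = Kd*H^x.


q = Kd * H^x = 1.94 * 24^1.0 = 1.94 * 24.000000

46.5600 L/h


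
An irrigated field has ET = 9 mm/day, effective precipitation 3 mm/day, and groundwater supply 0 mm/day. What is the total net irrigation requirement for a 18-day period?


Daily deficit = ET - Pe - GW = 9 - 3 - 0 = 6 mm/day
NIR = 6 * 18 = 108 mm

108.0000 mm


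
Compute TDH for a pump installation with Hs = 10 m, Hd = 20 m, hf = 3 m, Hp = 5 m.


TDH = Hs + Hd + hf + Hp = 10 + 20 + 3 + 5 = 38

38 m


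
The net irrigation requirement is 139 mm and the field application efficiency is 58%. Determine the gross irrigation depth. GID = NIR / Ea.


Ea = 58% = 0.58
GID = NIR / Ea = 139 / 0.58 = 239.6552 mm

239.6552 mm


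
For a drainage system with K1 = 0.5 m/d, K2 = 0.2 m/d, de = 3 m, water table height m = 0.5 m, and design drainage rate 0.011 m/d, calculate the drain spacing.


S^2 = 8*K2*de*m/q + 4*K1*m^2/q
S^2 = 8*0.2*3*0.5/0.011 + 4*0.5*0.5^2/0.011
S = sqrt(263.6364)

16.2369 m


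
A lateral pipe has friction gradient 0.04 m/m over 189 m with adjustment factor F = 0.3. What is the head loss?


hf = J * L * F = 0.04 * 189 * 0.3 = 2.2680 m

2.2680 m


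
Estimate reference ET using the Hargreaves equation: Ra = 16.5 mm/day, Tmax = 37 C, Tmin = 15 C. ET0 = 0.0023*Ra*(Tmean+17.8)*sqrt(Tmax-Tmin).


Tmean = (Tmax + Tmin)/2 = (37 + 15)/2 = 26.0
ET0 = 0.0023 * 16.5 * (26.0 + 17.8) * sqrt(37 - 15)
ET0 = 0.0023 * 16.5 * 43.8 * 4.690416

7.7965 mm/day


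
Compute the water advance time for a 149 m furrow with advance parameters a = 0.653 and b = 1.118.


t = (L/a)^(1/b)
t = (149/0.653)^(1/1.118)
t = 228.177642^(1/1.118)

128.6375 min


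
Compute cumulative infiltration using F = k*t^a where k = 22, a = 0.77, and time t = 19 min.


F = k * t^a = 22 * 19^0.77
F = 22 * 9.652510

212.3552 mm


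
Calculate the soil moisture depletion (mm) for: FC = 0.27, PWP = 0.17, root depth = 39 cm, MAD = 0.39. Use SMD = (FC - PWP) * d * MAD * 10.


SMD = (FC - PWP) * d * MAD * 10
SMD = (0.27 - 0.17) * 39 * 0.39 * 10
SMD = 0.1000 * 39 * 0.39 * 10

15.2100 mm


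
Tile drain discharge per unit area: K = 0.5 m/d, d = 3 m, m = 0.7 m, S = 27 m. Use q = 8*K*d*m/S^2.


q = 8*K*d*m/S^2
q = 8*0.5*3*0.7/27^2
q = 8.4000 / 729

0.0115 m/d


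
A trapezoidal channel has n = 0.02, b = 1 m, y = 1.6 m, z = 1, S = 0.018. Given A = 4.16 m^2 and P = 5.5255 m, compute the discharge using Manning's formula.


R = A/P = 4.16/5.5255 = 0.752873
Q = (1/0.02) * 4.16 * 0.752873^(2/3) * 0.018^0.5

23.0948 m^3/s


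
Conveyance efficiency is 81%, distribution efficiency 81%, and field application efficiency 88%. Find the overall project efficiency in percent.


Ec = 0.81, Eb = 0.81, Ea = 0.88
E = 0.81 * 0.81 * 0.88 * 100 = 57.7368%

57.7368 %


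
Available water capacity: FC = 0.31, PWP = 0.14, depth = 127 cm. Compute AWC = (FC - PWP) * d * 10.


AWC = (FC - PWP) * d * 10
AWC = (0.31 - 0.14) * 127 * 10
AWC = 0.1700 * 127 * 10

215.9000 mm


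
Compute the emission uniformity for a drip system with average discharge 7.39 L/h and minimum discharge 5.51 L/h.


EU = (q_min/q_avg)*100 = (5.51/7.39)*100 = 74.5602%

74.5602 %


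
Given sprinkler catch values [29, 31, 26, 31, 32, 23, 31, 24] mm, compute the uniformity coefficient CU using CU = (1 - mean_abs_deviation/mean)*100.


mean = 28.375000 mm
MAD = 3.031250 mm
CU = (1 - 3.031250/28.375000)*100

89.3172 %


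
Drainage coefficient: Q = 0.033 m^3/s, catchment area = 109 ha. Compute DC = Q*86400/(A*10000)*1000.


DC = Q * 86400 / (A * 10000) * 1000
DC = 0.033 * 86400 / (109 * 10000) * 1000
DC = 2851200.0000 / 1090000

2.6158 mm/day


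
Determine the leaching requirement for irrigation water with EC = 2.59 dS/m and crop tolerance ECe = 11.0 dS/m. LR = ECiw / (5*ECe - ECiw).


LR = ECiw / (5*ECe - ECiw)
LR = 2.59 / (5*11.0 - 2.59)
LR = 2.59 / 52.4100

0.0494


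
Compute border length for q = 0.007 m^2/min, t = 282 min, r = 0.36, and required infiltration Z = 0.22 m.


L = q*t/((1+r)*Z)
L = 0.007*282/((1+0.36)*0.22)
L = 1.974/0.2992

6.5976 m


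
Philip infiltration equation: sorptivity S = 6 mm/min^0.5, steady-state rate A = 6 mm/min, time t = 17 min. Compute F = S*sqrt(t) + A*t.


F = S*sqrt(t) + A*t
F = 6*sqrt(17) + 6*17
F = 6*4.123106 + 102

126.7386 mm


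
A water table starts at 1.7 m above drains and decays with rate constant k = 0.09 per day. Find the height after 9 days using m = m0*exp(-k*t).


m = m0 * exp(-k*t)
m = 1.7 * exp(-0.09 * 9)
m = 1.7 * exp(-0.8100)

0.7563 m


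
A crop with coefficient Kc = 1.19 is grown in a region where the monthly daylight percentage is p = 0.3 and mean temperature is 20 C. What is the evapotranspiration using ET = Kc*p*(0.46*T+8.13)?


ET = Kc * p * (0.46*T + 8.13)
ET = 1.19 * 0.3 * (0.46*20 + 8.13)
ET = 1.19 * 0.3 * 17.3300

6.1868 mm/day


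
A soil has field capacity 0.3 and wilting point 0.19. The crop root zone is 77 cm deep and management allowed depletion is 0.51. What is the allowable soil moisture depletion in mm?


SMD = (FC - PWP) * d * MAD * 10
SMD = (0.3 - 0.19) * 77 * 0.51 * 10
SMD = 0.1100 * 77 * 0.51 * 10

43.1970 mm


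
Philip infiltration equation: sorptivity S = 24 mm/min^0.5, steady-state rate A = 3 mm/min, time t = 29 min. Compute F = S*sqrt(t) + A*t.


F = S*sqrt(t) + A*t
F = 24*sqrt(29) + 3*29
F = 24*5.385165 + 87

216.2440 mm


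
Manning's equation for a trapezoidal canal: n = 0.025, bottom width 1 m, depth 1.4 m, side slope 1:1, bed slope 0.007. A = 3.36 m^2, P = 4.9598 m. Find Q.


R = A/P = 3.36/4.9598 = 0.677447
Q = (1/0.025) * 3.36 * 0.677447^(2/3) * 0.007^0.5

8.6736 m^3/s


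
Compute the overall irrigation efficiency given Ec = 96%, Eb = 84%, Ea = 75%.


Ec = 0.96, Eb = 0.84, Ea = 0.75
E = 0.96 * 0.84 * 0.75 * 100 = 60.4800%

60.4800 %


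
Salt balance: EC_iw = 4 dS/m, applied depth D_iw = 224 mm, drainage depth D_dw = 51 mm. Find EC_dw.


EC_dw = EC_iw * D_iw / D_dw
EC_dw = 4 * 224 / 51
EC_dw = 896 / 51

17.5686 dS/m


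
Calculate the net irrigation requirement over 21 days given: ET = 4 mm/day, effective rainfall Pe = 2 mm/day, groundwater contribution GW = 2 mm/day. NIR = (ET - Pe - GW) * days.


Daily deficit = ET - Pe - GW = 4 - 2 - 2 = 0 mm/day
NIR = 0 * 21 = 0 mm

0 mm


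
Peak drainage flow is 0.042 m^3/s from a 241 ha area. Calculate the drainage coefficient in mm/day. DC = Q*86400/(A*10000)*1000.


DC = Q * 86400 / (A * 10000) * 1000
DC = 0.042 * 86400 / (241 * 10000) * 1000
DC = 3628800.0000 / 2410000

1.5057 mm/day


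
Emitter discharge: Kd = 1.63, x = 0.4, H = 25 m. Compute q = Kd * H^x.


q = Kd * H^x = 1.63 * 25^0.4 = 1.63 * 3.623898

5.9070 L/h


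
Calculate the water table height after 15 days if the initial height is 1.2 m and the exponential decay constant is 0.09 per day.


m = m0 * exp(-k*t)
m = 1.2 * exp(-0.09 * 15)
m = 1.2 * exp(-1.3500)

0.3111 m


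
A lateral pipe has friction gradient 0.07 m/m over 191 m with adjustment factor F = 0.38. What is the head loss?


hf = J * L * F = 0.07 * 191 * 0.38 = 5.0806 m

5.0806 m


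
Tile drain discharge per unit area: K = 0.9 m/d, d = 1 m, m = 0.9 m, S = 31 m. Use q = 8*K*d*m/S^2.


q = 8*K*d*m/S^2
q = 8*0.9*1*0.9/31^2
q = 6.4800 / 961

0.0067 m/d


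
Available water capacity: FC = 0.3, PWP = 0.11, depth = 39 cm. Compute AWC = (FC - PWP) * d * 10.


AWC = (FC - PWP) * d * 10
AWC = (0.3 - 0.11) * 39 * 10
AWC = 0.1900 * 39 * 10

74.1000 mm


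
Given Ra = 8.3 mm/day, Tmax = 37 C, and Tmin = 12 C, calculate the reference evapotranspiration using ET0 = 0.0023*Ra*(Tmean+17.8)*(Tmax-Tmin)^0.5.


Tmean = (Tmax + Tmin)/2 = (37 + 12)/2 = 24.5
ET0 = 0.0023 * 8.3 * (24.5 + 17.8) * sqrt(37 - 12)
ET0 = 0.0023 * 8.3 * 42.3 * 5.000000

4.0375 mm/day


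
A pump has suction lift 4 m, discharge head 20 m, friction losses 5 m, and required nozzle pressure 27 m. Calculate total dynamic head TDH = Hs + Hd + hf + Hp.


TDH = Hs + Hd + hf + Hp = 4 + 20 + 5 + 27 = 56

56 m


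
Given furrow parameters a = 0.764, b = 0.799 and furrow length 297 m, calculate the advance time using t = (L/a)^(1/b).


t = (L/a)^(1/b)
t = (297/0.764)^(1/0.799)
t = 388.743455^(1/0.799)

1742.3294 min


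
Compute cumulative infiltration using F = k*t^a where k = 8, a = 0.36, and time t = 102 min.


F = k * t^a = 8 * 102^0.36
F = 8 * 5.285622

42.2850 mm


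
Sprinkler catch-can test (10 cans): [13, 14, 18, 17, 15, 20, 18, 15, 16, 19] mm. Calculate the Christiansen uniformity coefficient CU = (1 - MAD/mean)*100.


mean = 16.500000 mm
MAD = 1.900000 mm
CU = (1 - 1.900000/16.500000)*100

88.4848 %


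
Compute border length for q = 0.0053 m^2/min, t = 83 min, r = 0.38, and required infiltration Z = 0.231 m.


L = q*t/((1+r)*Z)
L = 0.0053*83/((1+0.38)*0.231)
L = 0.4399/0.31878

1.3799 m


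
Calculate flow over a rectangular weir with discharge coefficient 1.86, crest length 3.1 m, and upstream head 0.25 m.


Q = C * L * H^(3/2) = 1.86 * 3.1 * 0.25^1.5 = 1.86 * 3.1 * 0.125000

0.7208 m^3/s


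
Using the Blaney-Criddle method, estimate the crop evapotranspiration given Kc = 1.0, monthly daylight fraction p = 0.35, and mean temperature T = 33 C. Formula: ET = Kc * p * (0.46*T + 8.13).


ET = Kc * p * (0.46*T + 8.13)
ET = 1.0 * 0.35 * (0.46*33 + 8.13)
ET = 1.0 * 0.35 * 23.3100

8.1585 mm/day


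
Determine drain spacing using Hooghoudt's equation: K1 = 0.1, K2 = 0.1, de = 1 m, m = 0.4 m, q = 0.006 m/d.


S^2 = 8*K2*de*m/q + 4*K1*m^2/q
S^2 = 8*0.1*1*0.4/0.006 + 4*0.1*0.4^2/0.006
S = sqrt(64.0000)

8.0000 m


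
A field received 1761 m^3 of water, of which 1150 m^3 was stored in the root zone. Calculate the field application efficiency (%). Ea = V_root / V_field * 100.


Ea = V_root / V_field * 100 = 1150 / 1761 * 100 = 65.3038%

65.3038 %


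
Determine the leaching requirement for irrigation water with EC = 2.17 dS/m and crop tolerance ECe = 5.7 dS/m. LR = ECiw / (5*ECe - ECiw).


LR = ECiw / (5*ECe - ECiw)
LR = 2.17 / (5*5.7 - 2.17)
LR = 2.17 / 26.3300

0.0824


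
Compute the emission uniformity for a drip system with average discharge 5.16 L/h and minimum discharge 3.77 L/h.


EU = (q_min/q_avg)*100 = (3.77/5.16)*100 = 73.0620%

73.0620 %


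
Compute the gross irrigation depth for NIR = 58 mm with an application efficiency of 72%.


Ea = 72% = 0.72
GID = NIR / Ea = 58 / 0.72 = 80.5556 mm

80.5556 mm


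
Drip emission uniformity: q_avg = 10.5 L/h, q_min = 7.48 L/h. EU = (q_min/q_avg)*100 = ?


EU = (q_min/q_avg)*100 = (7.48/10.5)*100 = 71.2381%

71.2381 %


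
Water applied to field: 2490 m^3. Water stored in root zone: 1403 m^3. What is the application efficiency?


Ea = V_root / V_field * 100 = 1403 / 2490 * 100 = 56.3454%

56.3454 %


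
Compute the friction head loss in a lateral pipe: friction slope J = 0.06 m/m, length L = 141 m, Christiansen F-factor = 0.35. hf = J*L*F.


hf = J * L * F = 0.06 * 141 * 0.35 = 2.9610 m

2.9610 m


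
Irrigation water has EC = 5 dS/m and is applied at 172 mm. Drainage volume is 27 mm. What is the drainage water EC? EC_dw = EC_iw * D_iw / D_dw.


EC_dw = EC_iw * D_iw / D_dw
EC_dw = 5 * 172 / 27
EC_dw = 860 / 27

31.8519 dS/m


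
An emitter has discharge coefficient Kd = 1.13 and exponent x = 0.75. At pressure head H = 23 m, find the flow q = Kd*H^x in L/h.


q = Kd * H^x = 1.13 * 23^0.75 = 1.13 * 10.502577

11.8679 L/h


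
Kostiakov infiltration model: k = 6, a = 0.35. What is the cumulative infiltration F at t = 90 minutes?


F = k * t^a = 6 * 90^0.35
F = 6 * 4.830420

28.9825 mm


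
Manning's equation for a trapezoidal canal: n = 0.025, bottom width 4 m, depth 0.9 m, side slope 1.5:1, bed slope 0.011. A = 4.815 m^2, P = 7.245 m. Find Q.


R = A/P = 4.815/7.245 = 0.664596
Q = (1/0.025) * 4.815 * 0.664596^(2/3) * 0.011^0.5

15.3836 m^3/s


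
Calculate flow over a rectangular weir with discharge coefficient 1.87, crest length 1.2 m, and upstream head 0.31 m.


Q = C * L * H^(3/2) = 1.87 * 1.2 * 0.31^1.5 = 1.87 * 1.2 * 0.172601

0.3873 m^3/s


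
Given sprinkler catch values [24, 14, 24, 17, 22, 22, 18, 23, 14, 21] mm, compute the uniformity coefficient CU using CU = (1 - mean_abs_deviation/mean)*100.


mean = 19.900000 mm
MAD = 3.320000 mm
CU = (1 - 3.320000/19.900000)*100

83.3166 %


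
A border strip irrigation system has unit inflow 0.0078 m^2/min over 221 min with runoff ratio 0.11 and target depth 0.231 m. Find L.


L = q*t/((1+r)*Z)
L = 0.0078*221/((1+0.11)*0.231)
L = 1.7238/0.25641

6.7228 m


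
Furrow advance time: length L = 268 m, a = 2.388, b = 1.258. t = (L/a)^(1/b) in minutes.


t = (L/a)^(1/b)
t = (268/2.388)^(1/1.258)
t = 112.227806^(1/1.258)

42.6236 min


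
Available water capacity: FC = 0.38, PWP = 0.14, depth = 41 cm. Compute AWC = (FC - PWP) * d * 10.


AWC = (FC - PWP) * d * 10
AWC = (0.38 - 0.14) * 41 * 10
AWC = 0.2400 * 41 * 10

98.4000 mm


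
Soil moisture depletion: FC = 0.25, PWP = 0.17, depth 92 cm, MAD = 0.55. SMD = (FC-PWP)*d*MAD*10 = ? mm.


SMD = (FC - PWP) * d * MAD * 10
SMD = (0.25 - 0.17) * 92 * 0.55 * 10
SMD = 0.0800 * 92 * 0.55 * 10

40.4800 mm


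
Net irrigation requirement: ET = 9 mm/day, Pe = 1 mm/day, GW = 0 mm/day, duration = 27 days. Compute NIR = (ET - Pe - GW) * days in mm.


Daily deficit = ET - Pe - GW = 9 - 1 - 0 = 8 mm/day
NIR = 8 * 27 = 216 mm

216.0000 mm


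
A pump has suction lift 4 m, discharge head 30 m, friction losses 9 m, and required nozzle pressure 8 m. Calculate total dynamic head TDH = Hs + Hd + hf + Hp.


TDH = Hs + Hd + hf + Hp = 4 + 30 + 9 + 8 = 51

51 m


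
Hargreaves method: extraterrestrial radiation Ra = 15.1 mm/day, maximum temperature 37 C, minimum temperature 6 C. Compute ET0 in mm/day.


Tmean = (Tmax + Tmin)/2 = (37 + 6)/2 = 21.5
ET0 = 0.0023 * 15.1 * (21.5 + 17.8) * sqrt(37 - 6)
ET0 = 0.0023 * 15.1 * 39.3 * 5.567764

7.5994 mm/day


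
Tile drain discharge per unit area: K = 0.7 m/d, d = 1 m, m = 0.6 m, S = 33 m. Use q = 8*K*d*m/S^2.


q = 8*K*d*m/S^2
q = 8*0.7*1*0.6/33^2
q = 3.3600 / 1089

0.0031 m/d


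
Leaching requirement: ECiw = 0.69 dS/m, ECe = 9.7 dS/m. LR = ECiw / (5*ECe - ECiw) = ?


LR = ECiw / (5*ECe - ECiw)
LR = 0.69 / (5*9.7 - 0.69)
LR = 0.69 / 47.8100

0.0144


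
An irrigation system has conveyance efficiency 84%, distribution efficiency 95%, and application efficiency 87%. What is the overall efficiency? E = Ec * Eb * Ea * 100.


Ec = 0.84, Eb = 0.95, Ea = 0.87
E = 0.84 * 0.95 * 0.87 * 100 = 69.4260%

69.4260 %


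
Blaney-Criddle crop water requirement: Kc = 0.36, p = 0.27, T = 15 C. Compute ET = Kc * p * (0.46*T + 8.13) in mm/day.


ET = Kc * p * (0.46*T + 8.13)
ET = 0.36 * 0.27 * (0.46*15 + 8.13)
ET = 0.36 * 0.27 * 15.0300

1.4609 mm/day


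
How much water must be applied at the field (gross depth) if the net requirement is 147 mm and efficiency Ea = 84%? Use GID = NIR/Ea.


Ea = 84% = 0.84
GID = NIR / Ea = 147 / 0.84 = 175.0000 mm

175.0000 mm


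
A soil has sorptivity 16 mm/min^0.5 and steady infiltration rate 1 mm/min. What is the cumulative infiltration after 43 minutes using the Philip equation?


F = S*sqrt(t) + A*t
F = 16*sqrt(43) + 1*43
F = 16*6.557439 + 43

147.9190 mm


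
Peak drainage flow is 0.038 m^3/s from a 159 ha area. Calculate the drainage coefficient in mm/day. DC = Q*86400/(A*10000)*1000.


DC = Q * 86400 / (A * 10000) * 1000
DC = 0.038 * 86400 / (159 * 10000) * 1000
DC = 3283200.0000 / 1590000

2.0649 mm/day


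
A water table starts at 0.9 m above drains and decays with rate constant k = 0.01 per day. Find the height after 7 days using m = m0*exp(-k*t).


m = m0 * exp(-k*t)
m = 0.9 * exp(-0.01 * 7)
m = 0.9 * exp(-0.0700)

0.8392 m


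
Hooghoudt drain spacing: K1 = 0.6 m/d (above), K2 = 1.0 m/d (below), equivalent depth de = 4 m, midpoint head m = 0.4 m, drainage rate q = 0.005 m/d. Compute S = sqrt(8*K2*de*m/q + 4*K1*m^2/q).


S^2 = 8*K2*de*m/q + 4*K1*m^2/q
S^2 = 8*1.0*4*0.4/0.005 + 4*0.6*0.4^2/0.005
S = sqrt(2636.8000)

51.3498 m


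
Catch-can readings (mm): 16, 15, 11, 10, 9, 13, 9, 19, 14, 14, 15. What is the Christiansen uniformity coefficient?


mean = 13.181818 mm
MAD = 2.528926 mm
CU = (1 - 2.528926/13.181818)*100

80.8150 %


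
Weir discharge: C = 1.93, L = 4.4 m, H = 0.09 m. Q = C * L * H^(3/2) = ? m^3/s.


Q = C * L * H^(3/2) = 1.93 * 4.4 * 0.09^1.5 = 1.93 * 4.4 * 0.027000

0.2293 m^3/s


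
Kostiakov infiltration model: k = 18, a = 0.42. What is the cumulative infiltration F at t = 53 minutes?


F = k * t^a = 18 * 53^0.42
F = 18 * 5.299024

95.3824 mm


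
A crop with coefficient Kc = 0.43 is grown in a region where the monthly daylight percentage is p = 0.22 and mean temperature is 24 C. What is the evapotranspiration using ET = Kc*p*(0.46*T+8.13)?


ET = Kc * p * (0.46*T + 8.13)
ET = 0.43 * 0.22 * (0.46*24 + 8.13)
ET = 0.43 * 0.22 * 19.1700

1.8135 mm/day


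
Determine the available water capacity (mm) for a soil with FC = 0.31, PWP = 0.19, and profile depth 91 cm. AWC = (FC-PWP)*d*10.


AWC = (FC - PWP) * d * 10
AWC = (0.31 - 0.19) * 91 * 10
AWC = 0.1200 * 91 * 10

109.2000 mm


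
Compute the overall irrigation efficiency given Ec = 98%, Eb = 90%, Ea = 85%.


Ec = 0.98, Eb = 0.9, Ea = 0.85
E = 0.98 * 0.9 * 0.85 * 100 = 74.9700%

74.9700 %


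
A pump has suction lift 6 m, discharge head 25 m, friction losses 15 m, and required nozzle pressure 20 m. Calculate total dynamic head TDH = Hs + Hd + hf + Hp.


TDH = Hs + Hd + hf + Hp = 6 + 25 + 15 + 20 = 66

66 m


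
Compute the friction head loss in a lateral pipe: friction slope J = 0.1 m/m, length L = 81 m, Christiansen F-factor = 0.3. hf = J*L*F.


hf = J * L * F = 0.1 * 81 * 0.3 = 2.4300 m

2.4300 m
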